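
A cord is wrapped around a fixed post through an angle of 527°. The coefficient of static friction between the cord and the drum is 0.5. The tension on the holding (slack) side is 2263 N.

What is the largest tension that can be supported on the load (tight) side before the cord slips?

At impending slip the capstan equation gives T₂/T₁ = e^{μβ} with β in radians.
β = 527° × π/180 = 9.198 rad.
e^{μβ} = e^{0.5×9.198} = 99.38.
T₂ = T₁ · e^{μβ} = 2263 × 99.38 = 225000 N.

T_max ≈ 225000 N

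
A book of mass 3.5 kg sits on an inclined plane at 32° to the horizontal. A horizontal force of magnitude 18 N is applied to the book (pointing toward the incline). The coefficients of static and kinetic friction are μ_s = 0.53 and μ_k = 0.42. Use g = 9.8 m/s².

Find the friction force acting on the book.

Resolve perpendicular to the incline: N = m g cos θ + P sin θ = 3.5×9.8×cos 32° + 18×sin 32° = 38.63 N.
Parallel to the incline: P cos θ − m g sin θ = 15.26 − 18.18 = -2.911 N; the friction needed to balance this is 2.911 N acting up the slope.
Maximum static friction: μ_s N = 0.53 × 38.63 = 20.47 N.
Since 2.911 N is within the 20.47 N limit, the book stays put and friction is exactly 2.91 N.

f ≈ 2.91 N (up the incline)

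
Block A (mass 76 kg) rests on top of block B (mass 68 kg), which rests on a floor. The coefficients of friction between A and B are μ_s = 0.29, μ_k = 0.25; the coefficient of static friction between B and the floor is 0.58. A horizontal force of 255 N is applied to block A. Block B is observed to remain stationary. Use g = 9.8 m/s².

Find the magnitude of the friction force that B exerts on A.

f ≈ 186 N

Between the blocks, N₁ = m_A g = 744.8 N.
So the A–B interface can sustain at most μ_s N₁ = 216 N of static friction.
Since P = 255 N > 216 N, A slides on B; the A–B friction is kinetic: f₁ = μ_k N₁ = 0.25×744.8 = 186 N.
B experiences an equal 186 N forward from A (third law). B is in equilibrium, so the floor supplies f₂ = 186 N of static friction (limit μ_s(m_A+m_B)g = 818.5 N, not exceeded).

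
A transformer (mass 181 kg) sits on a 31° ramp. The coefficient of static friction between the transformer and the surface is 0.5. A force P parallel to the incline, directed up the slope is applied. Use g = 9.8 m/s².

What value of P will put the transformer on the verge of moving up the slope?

P ≈ 1670 N

At impending motion up the slope, friction acts down-slope at its limit: f = μ_s N.
P is parallel to the surface, so N = m g cos θ = 1520 N.
Along the incline: P = m g sin θ + μ_s N = 914 + 0.5×1520 = 1670 N.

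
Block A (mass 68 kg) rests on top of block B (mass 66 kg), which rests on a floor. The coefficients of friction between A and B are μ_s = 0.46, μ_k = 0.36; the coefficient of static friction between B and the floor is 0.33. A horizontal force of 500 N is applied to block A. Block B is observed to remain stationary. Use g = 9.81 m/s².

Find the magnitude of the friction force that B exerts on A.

Between the blocks, N₁ = m_A g = 667.1 N.
So the A–B interface can sustain at most μ_s N₁ = 306.9 N of static friction.
P = 500 N exceeds that limit, so A slips over B and the interface friction becomes kinetic: f₁ = μ_k N₁ = 0.36×667.1 = 240 N.
B experiences an equal 240 N forward from A (third law). B is in equilibrium, so the floor supplies f₂ = 240 N of static friction (limit μ_s(m_A+m_B)g = 433.8 N, not exceeded).

f ≈ 240 N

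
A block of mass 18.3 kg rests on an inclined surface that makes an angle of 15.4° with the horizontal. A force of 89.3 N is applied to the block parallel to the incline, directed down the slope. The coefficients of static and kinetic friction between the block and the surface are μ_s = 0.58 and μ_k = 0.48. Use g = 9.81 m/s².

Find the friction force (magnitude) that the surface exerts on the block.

f ≈ 83.1 N (up the incline)

Normal force: N = m g cos θ = 18.3 × 9.81 × cos 15.4° = 173.1 N.
The friction needed for equilibrium is m g sin θ + P = 47.67 + 89.3 = 137 N, measured positive up-slope.
Maximum static friction available: μ_s N = 0.58 × 173.1 = 100.4 N.
Since |137| > 100.4 N, static friction cannot hold it; the block slides down the incline and kinetic friction applies: f = μ_k N = 0.48 × 173.1 = 83.1 N.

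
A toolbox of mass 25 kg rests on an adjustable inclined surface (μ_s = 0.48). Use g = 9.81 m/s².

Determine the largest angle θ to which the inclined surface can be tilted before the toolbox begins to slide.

θ_max ≈ 25.6°

At the slip threshold, m g sin θ = μ_s · m g cos θ, so tan θ = μ_s.
θ_max = arctan(0.48) = 25.6°.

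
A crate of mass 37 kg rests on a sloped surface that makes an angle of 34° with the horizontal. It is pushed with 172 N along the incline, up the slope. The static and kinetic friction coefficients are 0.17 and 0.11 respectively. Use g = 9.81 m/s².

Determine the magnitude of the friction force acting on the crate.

The normal reaction is N = m g cos θ = 300.9 N.
The friction needed for equilibrium is m g sin θ − P = 203 − 172 = 30.97 N, measured positive up-slope.
The static-friction ceiling is μ_s N = 0.17 × 300.9 = 51.16 N.
Since |30.97| ≤ 51.16 N, no slip — friction simply equals what equilibrium demands.

f ≈ 31 N (up the incline)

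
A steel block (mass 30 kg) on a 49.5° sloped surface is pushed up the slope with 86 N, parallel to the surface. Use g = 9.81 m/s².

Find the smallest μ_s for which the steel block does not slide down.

μ_s,min ≈ 0.721

N = m g cos θ = 191.1 N.
Friction must make up the shortfall along the incline: f = m g sin θ − P = 223.8 − 86 = 137.8 N.
At the threshold f = μ_s N, so μ_s,min = 137.8/191.1 = 0.721.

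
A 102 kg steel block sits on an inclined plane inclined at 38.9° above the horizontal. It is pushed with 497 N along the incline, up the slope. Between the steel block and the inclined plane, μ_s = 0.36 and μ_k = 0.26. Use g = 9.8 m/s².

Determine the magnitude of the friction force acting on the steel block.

Normal force: N = m g cos θ = 102 × 9.8 × cos 38.9° = 777.9 N.
Parallel to the incline, ΣF = 0 gives f = m g sin θ − P = 627.7 − 497 = 130.7 N (up-slope positive).
Static friction can supply at most μ_s N = 280.1 N.
Since |130.7| ≤ 280.1 N, static friction is sufficient; f equals the required value, not μ_s N.

f ≈ 131 N (up the incline)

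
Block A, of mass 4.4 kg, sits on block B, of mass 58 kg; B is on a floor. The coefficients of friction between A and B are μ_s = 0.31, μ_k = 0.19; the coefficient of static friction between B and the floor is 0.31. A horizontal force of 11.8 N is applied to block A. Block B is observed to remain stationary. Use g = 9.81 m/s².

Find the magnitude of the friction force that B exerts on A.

Between the blocks, N₁ = m_A g = 43.16 N.
So the A–B interface can sustain at most μ_s N₁ = 13.38 N of static friction.
Since P = 11.8 N ≤ 13.38 N, A does not slip on B; friction on A equals P = 11.8 N.
By Newton's third law B feels 11.8 N forward from A. With B stationary, the floor's static friction on B balances it: f₂ = 11.8 N (well within μ_s(m_A+m_B)g = 189.8 N).

f ≈ 11.8 N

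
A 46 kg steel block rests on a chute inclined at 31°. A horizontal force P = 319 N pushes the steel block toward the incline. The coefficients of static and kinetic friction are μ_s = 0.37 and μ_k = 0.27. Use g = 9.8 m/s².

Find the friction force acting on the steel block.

The horizontal push has a component P sin θ into the surface, so N = m g cos θ + P sin θ = 386.4 + 164.3 = 550.7 N.
Parallel to the incline: P cos θ − m g sin θ = 273.4 − 232.2 = 41.26 N; the friction needed to balance this is 41.26 N acting down the slope.
Maximum static friction: μ_s N = 0.37 × 550.7 = 203.8 N.
|f_req| = 41.26 ≤ 203.8 N → the steel block is in equilibrium; friction equals the required value.

f ≈ 41.3 N (down the incline)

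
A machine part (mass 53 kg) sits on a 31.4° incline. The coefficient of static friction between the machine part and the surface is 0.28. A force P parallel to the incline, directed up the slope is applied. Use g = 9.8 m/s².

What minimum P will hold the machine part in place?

P_min ≈ 146 N

The machine part tends to slide down (tan θ > μ_s), so at the point of impending slip friction acts up-slope at its limit: f = μ_s N.
P is parallel to the surface, so N = m g cos θ = 443 N.
Along the incline: P + μ_s N = m g sin θ, so P = 271 − 0.28×443 = 146 N.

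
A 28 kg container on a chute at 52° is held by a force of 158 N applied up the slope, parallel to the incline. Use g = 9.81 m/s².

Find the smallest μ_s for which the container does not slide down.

μ_s,min ≈ 0.346

N = m g cos θ = 169.1 N.
Friction must make up the shortfall along the incline: f = m g sin θ − P = 216.5 − 158 = 58.45 N.
At the threshold f = μ_s N, so μ_s,min = 58.45/169.1 = 0.346.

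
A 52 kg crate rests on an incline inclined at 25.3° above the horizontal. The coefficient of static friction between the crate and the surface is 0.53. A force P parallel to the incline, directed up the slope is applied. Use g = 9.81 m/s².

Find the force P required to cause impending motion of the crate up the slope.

At impending motion up the slope, friction acts down-slope at its limit: f = μ_s N.
P is parallel to the surface, so N = m g cos θ = 461 N.
Along the incline: P = m g sin θ + μ_s N = 218 + 0.53×461 = 462 N.

P ≈ 462 N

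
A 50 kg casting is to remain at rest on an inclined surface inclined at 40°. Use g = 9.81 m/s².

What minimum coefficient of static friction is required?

μ_s,min ≈ 0.839

At the slip threshold m g sin θ = μ_s m g cos θ, so μ_s,min = tan θ.
μ_s,min = tan 40° = 0.839.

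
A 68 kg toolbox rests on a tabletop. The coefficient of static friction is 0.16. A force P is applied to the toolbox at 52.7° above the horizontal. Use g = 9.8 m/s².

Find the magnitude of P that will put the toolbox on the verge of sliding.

P ≈ 145 N

N = m g − P sin α (the pull lifts the toolbox).
At impending slip, P cos α = μ_s N = μ_s (m g − P sin α).
Solving: P (cos α + μ_s sin α) = μ_s m g → P = 0.16×666/(cos 52.7° + 0.16 sin 52.7°) = 107/0.7333 = 145 N.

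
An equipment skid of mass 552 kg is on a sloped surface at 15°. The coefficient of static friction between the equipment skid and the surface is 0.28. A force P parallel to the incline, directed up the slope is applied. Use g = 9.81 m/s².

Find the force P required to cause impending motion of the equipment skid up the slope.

At impending motion up the slope, friction acts down-slope at its limit: f = μ_s N.
P is parallel to the surface, so N = m g cos θ = 5230 N.
Along the incline: P = m g sin θ + μ_s N = 1400 + 0.28×5230 = 2870 N.

P ≈ 2870 N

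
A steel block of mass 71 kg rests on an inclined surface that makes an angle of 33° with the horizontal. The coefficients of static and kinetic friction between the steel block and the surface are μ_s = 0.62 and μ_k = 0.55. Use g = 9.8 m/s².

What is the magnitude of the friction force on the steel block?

f ≈ 321 N (up the incline)

Normal force: N = m g cos θ = 71 × 9.8 × cos 33° = 583.5 N.
Along the slope the weight component is m g sin θ = 379 N; friction must supply exactly this, acting up-slope.
Static friction can supply at most μ_s N = 361.8 N.
Since |379| > 361.8 N, static friction cannot hold it; the steel block slides down the incline and kinetic friction applies: f = μ_k N = 0.55 × 583.5 = 321 N.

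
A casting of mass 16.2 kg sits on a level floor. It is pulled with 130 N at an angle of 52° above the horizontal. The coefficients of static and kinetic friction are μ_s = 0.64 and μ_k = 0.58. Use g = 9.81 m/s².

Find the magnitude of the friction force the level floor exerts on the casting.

N = m g − P sin α = 158.9 − 130×sin 52° = 56.48 N.
The horizontal driving force is P cos α = 80.04 N, so equilibrium needs friction f = 80.04 N.
The static-friction limit is μ_s N = 36.15 N.
80.04 > 36.15 N → the casting slides; f = μ_k N = 0.58×56.48 = 32.8 N.

f ≈ 32.8 N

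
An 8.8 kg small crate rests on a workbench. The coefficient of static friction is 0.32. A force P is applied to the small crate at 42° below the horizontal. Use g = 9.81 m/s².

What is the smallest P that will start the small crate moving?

N = m g + P sin α (the push presses the small crate into the workbench).
At impending slip, P cos α = μ_s N = μ_s (m g + P sin α).
Solving: P (cos α − μ_s sin α) = μ_s m g → P = 0.32×86.3/(cos 42° − 0.32 sin 42°) = 27.6/0.529 = 52.2 N.

P ≈ 52.2 N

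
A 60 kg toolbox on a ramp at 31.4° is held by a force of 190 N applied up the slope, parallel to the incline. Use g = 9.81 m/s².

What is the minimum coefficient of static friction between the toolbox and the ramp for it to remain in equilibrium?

N = m g cos θ = 502.4 N.
Friction must make up the shortfall along the incline: f = m g sin θ − P = 306.7 − 190 = 116.7 N.
At the threshold f = μ_s N, so μ_s,min = 116.7/502.4 = 0.232.

μ_s,min ≈ 0.232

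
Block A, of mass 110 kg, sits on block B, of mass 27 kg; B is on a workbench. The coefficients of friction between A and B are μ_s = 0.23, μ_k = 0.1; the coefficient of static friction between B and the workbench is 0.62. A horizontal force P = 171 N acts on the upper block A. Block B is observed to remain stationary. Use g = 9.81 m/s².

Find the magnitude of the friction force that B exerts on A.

The normal force B exerts on A is simply A's weight, N₁ = 1079 N.
Maximum static friction on A from B: μ_s N₁ = 0.23×1079 = 248.2 N.
Since P = 171 N ≤ 248.2 N, A does not slip on B; friction on A equals P = 171 N.
By Newton's third law B feels 171 N forward from A. With B stationary, the floor's static friction on B balances it: f₂ = 171 N (well within μ_s(m_A+m_B)g = 833.3 N).

f ≈ 171 N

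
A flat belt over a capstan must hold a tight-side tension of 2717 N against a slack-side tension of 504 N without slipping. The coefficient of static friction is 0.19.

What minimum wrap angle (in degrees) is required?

T₂/T₁ = e^{μβ} → β = ln(T₂/T₁)/μ.
β = ln(2717/504)/0.19 = 1.685/0.19 = 8.867 rad.
In degrees: β = 8.867 × 180/π = 508°.

β_min ≈ 508°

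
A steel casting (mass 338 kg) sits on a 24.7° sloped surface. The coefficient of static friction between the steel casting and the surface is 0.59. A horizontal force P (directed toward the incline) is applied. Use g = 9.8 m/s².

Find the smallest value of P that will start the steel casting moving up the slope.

At impending motion up the slope, friction acts down-slope at its limit: f = μ_s N.
Perpendicular to the incline: N = m g cos θ + P sin θ.
Along the incline: P cos θ = m g sin θ + μ_s N = m g sin θ + μ_s (m g cos θ + P sin θ).
Solving, P (cos θ − μ_s sin θ) = m g (sin θ + μ_s cos θ), so P = 338×9.8×(sin 24.7° + 0.59 cos 24.7°)/(cos 24.7° − 0.59 sin 24.7°) = 3310×0.9539/0.662 = 4770 N.

P ≈ 4770 N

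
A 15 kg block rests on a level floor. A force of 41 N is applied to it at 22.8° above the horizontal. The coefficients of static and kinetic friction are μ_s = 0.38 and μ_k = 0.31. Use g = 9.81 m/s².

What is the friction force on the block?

f ≈ 37.8 N

N = m g − P sin α = 147.2 − 41×sin 22.8° = 131.3 N.
The horizontal driving force is P cos α = 37.8 N, so equilibrium needs friction f = 37.8 N.
The static-friction limit is μ_s N = 49.88 N.
Since 37.8 N does not exceed the limit, the block stays at rest and f = 37.8 N.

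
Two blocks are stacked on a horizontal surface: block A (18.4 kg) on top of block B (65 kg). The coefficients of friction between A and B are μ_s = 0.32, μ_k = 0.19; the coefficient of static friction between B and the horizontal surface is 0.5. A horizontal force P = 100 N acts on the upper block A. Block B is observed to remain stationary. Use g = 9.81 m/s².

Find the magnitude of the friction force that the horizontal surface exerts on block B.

f ≈ 34.3 N

The normal force B exerts on A is simply A's weight, N₁ = 180.5 N.
Maximum static friction on A from B: μ_s N₁ = 0.32×180.5 = 57.76 N.
Since P = 100 N > 57.76 N, A slides on B; the A–B friction is kinetic: f₁ = μ_k N₁ = 0.19×180.5 = 34.3 N.
By Newton's third law B feels 34.3 N forward from A. With B stationary, the floor's static friction on B balances it: f₂ = 34.3 N (well within μ_s(m_A+m_B)g = 409.1 N).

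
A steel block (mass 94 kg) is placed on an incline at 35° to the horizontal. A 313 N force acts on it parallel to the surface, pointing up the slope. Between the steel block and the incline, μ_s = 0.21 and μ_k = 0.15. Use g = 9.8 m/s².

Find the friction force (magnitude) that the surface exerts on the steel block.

The normal reaction is N = m g cos θ = 754.6 N.
For equilibrium along the incline the friction force must supply f = m g sin θ − P = 528.4 − 313 = 215.4 N (positive meaning up-slope).
The static-friction ceiling is μ_s N = 0.21 × 754.6 = 158.5 N.
|215.4| exceeds 158.5 N, so the steel block slips down-slope; friction is kinetic, f = μ_k N = 0.15×754.6 = 113 N.

f ≈ 113 N (up the incline)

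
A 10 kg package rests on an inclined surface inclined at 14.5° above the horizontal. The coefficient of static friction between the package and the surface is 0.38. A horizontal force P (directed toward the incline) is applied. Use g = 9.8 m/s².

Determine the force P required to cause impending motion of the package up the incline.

P ≈ 69.4 N

At impending motion up the slope, friction acts down-slope at its limit: f = μ_s N.
Perpendicular to the incline: N = m g cos θ + P sin θ.
Along the incline: P cos θ = m g sin θ + μ_s N = m g sin θ + μ_s (m g cos θ + P sin θ).
Solving, P (cos θ − μ_s sin θ) = m g (sin θ + μ_s cos θ), so P = 10×9.8×(sin 14.5° + 0.38 cos 14.5°)/(cos 14.5° − 0.38 sin 14.5°) = 98×0.6183/0.873 = 69.4 N.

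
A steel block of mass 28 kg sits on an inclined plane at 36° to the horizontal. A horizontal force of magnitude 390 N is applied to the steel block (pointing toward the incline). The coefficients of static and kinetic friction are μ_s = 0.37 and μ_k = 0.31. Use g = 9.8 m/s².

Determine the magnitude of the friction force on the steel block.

f ≈ 154 N (down the incline)

Normal direction: N = m g cos θ + P sin θ = 451.2 N.
Along the incline, the net driving force (taking up-slope positive) is P cos θ − m g sin θ = 315.5 − 161.3 = 154.2 N, so equilibrium requires friction f = -154.2 N (down-slope).
The limit of static friction is μ_s N = 167 N.
Since 154.2 N is within the 167 N limit, the steel block stays put and friction is exactly 154 N.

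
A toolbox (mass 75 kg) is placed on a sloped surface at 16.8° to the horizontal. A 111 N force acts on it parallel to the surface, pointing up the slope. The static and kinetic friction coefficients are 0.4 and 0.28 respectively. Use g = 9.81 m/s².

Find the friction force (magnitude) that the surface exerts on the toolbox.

f ≈ 102 N (up the incline)

Perpendicular to the surface, N = m g cos θ = 75·9.81·cos 16.8° = 704.3 N.
Parallel to the incline, ΣF = 0 gives f = m g sin θ − P = 212.7 − 111 = 101.7 N (up-slope positive).
Maximum static friction available: μ_s N = 0.4 × 704.3 = 281.7 N.
Since |101.7| ≤ 281.7 N, the toolbox remains in static equilibrium and friction takes exactly the required value.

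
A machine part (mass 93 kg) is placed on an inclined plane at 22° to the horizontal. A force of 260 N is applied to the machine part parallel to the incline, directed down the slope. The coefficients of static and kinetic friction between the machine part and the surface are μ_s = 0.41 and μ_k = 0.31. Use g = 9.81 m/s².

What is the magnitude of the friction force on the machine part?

Normal force: N = m g cos θ = 93 × 9.81 × cos 22° = 845.9 N.
The friction needed for equilibrium is m g sin θ + P = 341.8 + 260 = 601.8 N, measured positive up-slope.
Static friction can supply at most μ_s N = 346.8 N.
Since |601.8| > 346.8 N, static friction cannot hold it; the machine part slides down the incline and kinetic friction applies: f = μ_k N = 0.31 × 845.9 = 262 N.

f ≈ 262 N (up the incline)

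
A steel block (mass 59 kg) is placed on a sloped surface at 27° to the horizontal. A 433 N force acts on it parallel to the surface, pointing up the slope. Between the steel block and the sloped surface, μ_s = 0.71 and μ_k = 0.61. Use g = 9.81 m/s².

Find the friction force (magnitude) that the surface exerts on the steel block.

Normal force: N = m g cos θ = 59 × 9.81 × cos 27° = 515.7 N.
The friction needed for equilibrium is m g sin θ − P = 262.8 − 433 = -170.2 N, measured positive up-slope.
Maximum static friction available: μ_s N = 0.71 × 515.7 = 366.2 N.
Since |-170.2| ≤ 366.2 N, no slip — friction simply equals what equilibrium demands.

f ≈ 170 N (down the incline)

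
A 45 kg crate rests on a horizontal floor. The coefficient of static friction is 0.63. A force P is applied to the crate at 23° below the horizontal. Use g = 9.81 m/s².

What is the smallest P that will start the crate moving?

P ≈ 412 N

N = m g + P sin α (the push presses the crate into the horizontal floor).
At impending slip, P cos α = μ_s N = μ_s (m g + P sin α).
Solving: P (cos α − μ_s sin α) = μ_s m g → P = 0.63×441/(cos 23° − 0.63 sin 23°) = 278/0.6743 = 412 N.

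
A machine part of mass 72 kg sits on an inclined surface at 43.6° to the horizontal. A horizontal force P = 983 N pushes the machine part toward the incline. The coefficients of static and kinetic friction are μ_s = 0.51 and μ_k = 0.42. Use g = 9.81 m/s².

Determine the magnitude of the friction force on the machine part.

The horizontal push has a component P sin θ into the surface, so N = m g cos θ + P sin θ = 511.5 + 677.9 = 1189 N.
Along the incline, the net driving force (taking up-slope positive) is P cos θ − m g sin θ = 711.9 − 487.1 = 224.8 N, so equilibrium requires friction f = -224.8 N (down-slope).
Maximum static friction: μ_s N = 0.51 × 1189 = 606.6 N.
Since 224.8 N is within the 606.6 N limit, the machine part stays put and friction is exactly 225 N.

f ≈ 225 N (down the incline)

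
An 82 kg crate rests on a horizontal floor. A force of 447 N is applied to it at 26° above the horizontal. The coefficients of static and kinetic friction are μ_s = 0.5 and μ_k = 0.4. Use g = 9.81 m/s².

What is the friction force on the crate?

f ≈ 243 N

The vertical component of P reduces the normal force: N = m g − P sin α = 804.4 − 196 = 608.5 N.
The horizontal driving force is P cos α = 401.8 N, so equilibrium needs friction f = 401.8 N.
The static-friction limit is μ_s N = 304.2 N.
The required friction exceeds μ_s N, so the crate moves and f = μ_k N = 243 N.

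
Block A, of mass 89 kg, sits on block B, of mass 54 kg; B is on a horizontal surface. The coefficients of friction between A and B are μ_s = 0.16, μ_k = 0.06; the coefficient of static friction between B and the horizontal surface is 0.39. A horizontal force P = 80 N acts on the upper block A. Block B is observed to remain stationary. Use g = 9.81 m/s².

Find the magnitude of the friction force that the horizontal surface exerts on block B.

Normal force at the A–B interface: N₁ = m_A g = 873.1 N.
So the A–B interface can sustain at most μ_s N₁ = 139.7 N of static friction.
P = 80 N is within that limit, so A and B move together (both at rest); the A–B friction is simply f₁ = P = 80 N.
By Newton's third law B feels 80 N forward from A. With B stationary, the floor's static friction on B balances it: f₂ = 80 N (well within μ_s(m_A+m_B)g = 547.1 N).

f ≈ 80 N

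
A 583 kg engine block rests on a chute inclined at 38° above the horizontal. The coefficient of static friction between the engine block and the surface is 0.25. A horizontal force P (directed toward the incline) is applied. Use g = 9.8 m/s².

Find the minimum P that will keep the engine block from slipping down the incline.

P_min ≈ 2540 N

The engine block tends to slide down (tan θ > μ_s), so at the point of impending slip friction acts up-slope at its limit: f = μ_s N.
Perpendicular to the incline: N = m g cos θ + P sin θ.
Along the incline: P cos θ + μ_s N = m g sin θ, i.e. P cos θ + μ_s (m g cos θ + P sin θ) = m g sin θ.
Solving, P (cos θ + μ_s sin θ) = m g (sin θ − μ_s cos θ), so P = 5710×0.4187/0.9419 = 2540 N.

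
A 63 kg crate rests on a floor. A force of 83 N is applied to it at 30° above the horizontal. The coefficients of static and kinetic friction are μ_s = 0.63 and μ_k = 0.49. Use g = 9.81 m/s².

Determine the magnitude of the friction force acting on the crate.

N = m g − P sin α = 618 − 83×sin 30° = 576.5 N.
The horizontal driving force is P cos α = 71.88 N, so equilibrium needs friction f = 71.88 N.
μ_s N = 0.63 × 576.5 = 363.2 N.
Since 71.88 N does not exceed the limit, the crate stays at rest and f = 71.9 N.

f ≈ 71.9 N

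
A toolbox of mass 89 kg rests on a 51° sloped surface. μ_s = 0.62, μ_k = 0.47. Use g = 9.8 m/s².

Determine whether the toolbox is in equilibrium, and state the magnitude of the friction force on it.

f ≈ 258 N

N = m g cos θ = 549 N.
Down-slope weight component: m g sin θ = 678 N.
μ_s N = 340 N.
678 > 340 N, so it slides; kinetic friction f = μ_k N = 0.47×549 = 258 N.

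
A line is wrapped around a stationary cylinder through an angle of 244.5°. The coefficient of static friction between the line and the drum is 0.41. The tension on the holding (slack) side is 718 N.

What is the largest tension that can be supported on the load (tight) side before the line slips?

At impending slip the capstan equation gives T₂/T₁ = e^{μβ} with β in radians.
β = 244.5° × π/180 = 4.267 rad.
e^{μβ} = e^{0.41×4.267} = 5.752.
T₂ = T₁ · e^{μβ} = 718 × 5.752 = 4130 N.

T_max ≈ 4130 N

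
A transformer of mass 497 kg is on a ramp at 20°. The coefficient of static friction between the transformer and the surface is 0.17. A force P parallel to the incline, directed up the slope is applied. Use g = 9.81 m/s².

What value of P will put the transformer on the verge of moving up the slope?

P ≈ 2450 N

At impending motion up the slope, friction acts down-slope at its limit: f = μ_s N.
P is parallel to the surface, so N = m g cos θ = 4580 N.
Along the incline: P = m g sin θ + μ_s N = 1670 + 0.17×4580 = 2450 N.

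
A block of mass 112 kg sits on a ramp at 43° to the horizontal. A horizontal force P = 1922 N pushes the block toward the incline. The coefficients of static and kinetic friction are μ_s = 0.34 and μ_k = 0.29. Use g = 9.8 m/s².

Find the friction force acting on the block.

f ≈ 657 N (down the incline)

The horizontal push has a component P sin θ into the surface, so N = m g cos θ + P sin θ = 802.7 + 1311 = 2114 N.
Parallel to the incline: P cos θ − m g sin θ = 1406 − 748.6 = 657.1 N; the friction needed to balance this is 657.1 N acting down the slope.
Maximum static friction: μ_s N = 0.34 × 2114 = 718.6 N.
Since 657.1 N is within the 718.6 N limit, the block stays put and friction is exactly 657 N.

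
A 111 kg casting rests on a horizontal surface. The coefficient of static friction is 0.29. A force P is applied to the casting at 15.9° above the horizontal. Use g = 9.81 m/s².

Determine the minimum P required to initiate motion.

P ≈ 303 N

N = m g − P sin α (the pull lifts the casting).
At impending slip, P cos α = μ_s N = μ_s (m g − P sin α).
Solving: P (cos α + μ_s sin α) = μ_s m g → P = 0.29×1090/(cos 15.9° + 0.29 sin 15.9°) = 316/1.041 = 303 N.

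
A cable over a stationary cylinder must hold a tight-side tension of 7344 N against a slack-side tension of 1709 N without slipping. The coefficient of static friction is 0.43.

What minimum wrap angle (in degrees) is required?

β_min ≈ 194°

T₂/T₁ = e^{μβ} → β = ln(T₂/T₁)/μ.
β = ln(7344/1709)/0.43 = 1.458/0.43 = 3.391 rad.
In degrees: β = 3.391 × 180/π = 194°.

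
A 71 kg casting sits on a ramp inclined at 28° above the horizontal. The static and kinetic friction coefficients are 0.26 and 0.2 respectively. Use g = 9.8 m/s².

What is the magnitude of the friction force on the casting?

Perpendicular to the surface, N = m g cos θ = 71·9.8·cos 28° = 614.4 N.
For equilibrium along the incline, friction must balance the weight component: f = m g sin θ = 326.7 N up the slope.
Maximum static friction available: μ_s N = 0.26 × 614.4 = 159.7 N.
Since |326.7| > 159.7 N, static friction cannot hold it; the casting slides down the incline and kinetic friction applies: f = μ_k N = 0.2 × 614.4 = 123 N.

f ≈ 123 N (up the incline)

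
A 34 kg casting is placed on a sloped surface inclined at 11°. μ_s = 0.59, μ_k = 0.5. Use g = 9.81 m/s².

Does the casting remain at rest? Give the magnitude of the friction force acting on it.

f ≈ 63.6 N

N = m g cos θ = 327 N.
Down-slope weight component: m g sin θ = 63.6 N.
μ_s N = 193 N.
63.6 ≤ 193 N, so it stays put; friction = 63.6 N.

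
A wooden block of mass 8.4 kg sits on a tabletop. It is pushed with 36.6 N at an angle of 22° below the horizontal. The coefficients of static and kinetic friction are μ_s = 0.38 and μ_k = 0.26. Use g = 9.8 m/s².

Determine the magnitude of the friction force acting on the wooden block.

N = m g + P sin α = 82.32 + 36.6×sin 22° = 96.03 N.
For equilibrium, f = P cos α = 36.6×cos 22° = 33.93 N.
μ_s N = 0.38 × 96.03 = 36.49 N.
33.93 ≤ 36.49 N → static; friction equals the required 33.9 N.

f ≈ 33.9 N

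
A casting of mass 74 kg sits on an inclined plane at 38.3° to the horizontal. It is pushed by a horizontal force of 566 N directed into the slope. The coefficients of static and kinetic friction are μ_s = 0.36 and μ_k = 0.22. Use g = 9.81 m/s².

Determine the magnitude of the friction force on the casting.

f ≈ 5.74 N (up the incline)

Resolve perpendicular to the incline: N = m g cos θ + P sin θ = 74×9.81×cos 38.3° + 566×sin 38.3° = 920.5 N.
Along the incline, the net driving force (taking up-slope positive) is P cos θ − m g sin θ = 444.2 − 449.9 = -5.739 N, so equilibrium requires friction f = 5.739 N (up-slope).
Maximum static friction: μ_s N = 0.36 × 920.5 = 331.4 N.
|f_req| = 5.739 ≤ 331.4 N → the casting is in equilibrium; friction equals the required value.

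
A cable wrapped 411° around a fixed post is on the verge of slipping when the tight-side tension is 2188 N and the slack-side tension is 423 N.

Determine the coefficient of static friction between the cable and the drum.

T₂/T₁ = e^{μβ} → μ = ln(T₂/T₁)/β.
β = 411° = 7.173 rad.
μ = ln(2188/423)/7.173 = ln(5.173)/7.173 = 0.229.

μ ≈ 0.229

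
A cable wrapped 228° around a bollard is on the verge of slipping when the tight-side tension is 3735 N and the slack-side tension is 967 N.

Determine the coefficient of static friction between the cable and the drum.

T₂/T₁ = e^{μβ} → μ = ln(T₂/T₁)/β.
β = 228° = 3.979 rad.
μ = ln(3735/967)/3.979 = ln(3.862)/3.979 = 0.34.

μ ≈ 0.34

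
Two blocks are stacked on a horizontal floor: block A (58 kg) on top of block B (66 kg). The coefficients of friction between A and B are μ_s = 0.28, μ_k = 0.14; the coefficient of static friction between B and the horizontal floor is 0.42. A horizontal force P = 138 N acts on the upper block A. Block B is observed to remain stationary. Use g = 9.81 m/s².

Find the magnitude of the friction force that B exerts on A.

Normal force at the A–B interface: N₁ = m_A g = 569 N.
So the A–B interface can sustain at most μ_s N₁ = 159.3 N of static friction.
Since P = 138 N ≤ 159.3 N, A does not slip on B; friction on A equals P = 138 N.
B experiences an equal 138 N forward from A (third law). B is in equilibrium, so the floor supplies f₂ = 138 N of static friction (limit μ_s(m_A+m_B)g = 510.9 N, not exceeded).

f ≈ 138 N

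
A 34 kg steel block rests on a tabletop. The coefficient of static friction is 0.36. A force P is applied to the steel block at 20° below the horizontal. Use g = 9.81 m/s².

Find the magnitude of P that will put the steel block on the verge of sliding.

N = m g + P sin α (the push presses the steel block into the tabletop).
At impending slip, P cos α = μ_s N = μ_s (m g + P sin α).
Solving: P (cos α − μ_s sin α) = μ_s m g → P = 0.36×334/(cos 20° − 0.36 sin 20°) = 120/0.8166 = 147 N.

P ≈ 147 N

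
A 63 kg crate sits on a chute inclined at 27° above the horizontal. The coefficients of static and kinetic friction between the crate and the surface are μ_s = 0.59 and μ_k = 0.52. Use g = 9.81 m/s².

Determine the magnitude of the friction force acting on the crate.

The normal reaction is N = m g cos θ = 550.7 N.
Along the slope the weight component is m g sin θ = 280.6 N; friction must supply exactly this, acting up-slope.
Maximum static friction available: μ_s N = 0.59 × 550.7 = 324.9 N.
Since |280.6| ≤ 324.9 N, no slip — friction simply equals what equilibrium demands.

f ≈ 281 N (up the incline)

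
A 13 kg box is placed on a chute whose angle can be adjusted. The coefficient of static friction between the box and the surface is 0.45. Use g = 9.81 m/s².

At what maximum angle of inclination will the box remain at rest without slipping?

At the slip threshold, m g sin θ = μ_s · m g cos θ, so tan θ = μ_s.
θ_max = arctan(0.45) = 24.2°.

θ_max ≈ 24.2°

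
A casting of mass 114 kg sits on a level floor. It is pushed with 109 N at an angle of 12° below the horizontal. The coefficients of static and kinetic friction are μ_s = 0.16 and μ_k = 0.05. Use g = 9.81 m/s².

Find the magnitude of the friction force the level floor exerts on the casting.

f ≈ 107 N

The vertical component of P adds to the normal force: N = m g + P sin α = 1118 + 22.66 = 1141 N.
The horizontal driving force is P cos α = 106.6 N, so equilibrium needs friction f = 106.6 N.
μ_s N = 0.16 × 1141 = 182.6 N.
Since 106.6 N does not exceed the limit, the casting stays at rest and f = 107 N.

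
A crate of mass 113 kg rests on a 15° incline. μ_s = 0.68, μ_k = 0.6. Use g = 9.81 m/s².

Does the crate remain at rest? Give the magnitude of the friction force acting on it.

N = m g cos θ = 1070 N.
Down-slope weight component: m g sin θ = 287 N.
μ_s N = 728 N.
287 ≤ 728 N, so it stays put; friction = 287 N.

f ≈ 287 N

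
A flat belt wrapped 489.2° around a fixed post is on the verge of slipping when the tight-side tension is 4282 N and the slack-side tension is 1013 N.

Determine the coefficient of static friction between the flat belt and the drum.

μ ≈ 0.169

T₂/T₁ = e^{μβ} → μ = ln(T₂/T₁)/β.
β = 489.2° = 8.538 rad.
μ = ln(4282/1013)/8.538 = ln(4.227)/8.538 = 0.169.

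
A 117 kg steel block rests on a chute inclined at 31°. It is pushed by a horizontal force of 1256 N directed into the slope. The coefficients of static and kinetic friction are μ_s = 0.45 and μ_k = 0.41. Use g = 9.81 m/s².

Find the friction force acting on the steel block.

f ≈ 485 N (down the incline)

Normal direction: N = m g cos θ + P sin θ = 1631 N.
Along the incline, the net driving force (taking up-slope positive) is P cos θ − m g sin θ = 1077 − 591.1 = 485.5 N, so equilibrium requires friction f = -485.5 N (down-slope).
Maximum static friction: μ_s N = 0.45 × 1631 = 733.8 N.
Since 485.5 N is within the 733.8 N limit, the steel block stays put and friction is exactly 485 N.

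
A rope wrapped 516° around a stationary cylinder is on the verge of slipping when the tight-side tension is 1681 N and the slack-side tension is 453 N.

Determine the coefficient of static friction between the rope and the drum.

μ ≈ 0.146

T₂/T₁ = e^{μβ} → μ = ln(T₂/T₁)/β.
β = 516° = 9.006 rad.
μ = ln(1681/453)/9.006 = ln(3.711)/9.006 = 0.146.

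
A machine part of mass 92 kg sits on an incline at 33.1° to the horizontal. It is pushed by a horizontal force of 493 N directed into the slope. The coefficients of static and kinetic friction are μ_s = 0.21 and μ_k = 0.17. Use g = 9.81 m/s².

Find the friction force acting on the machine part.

The horizontal push has a component P sin θ into the surface, so N = m g cos θ + P sin θ = 756.1 + 269.2 = 1025 N.
Along the incline, the net driving force (taking up-slope positive) is P cos θ − m g sin θ = 413 − 492.9 = -79.87 N, so equilibrium requires friction f = 79.87 N (up-slope).
The limit of static friction is μ_s N = 215.3 N.
|f_req| = 79.87 ≤ 215.3 N → the machine part is in equilibrium; friction equals the required value.

f ≈ 79.9 N (up the incline)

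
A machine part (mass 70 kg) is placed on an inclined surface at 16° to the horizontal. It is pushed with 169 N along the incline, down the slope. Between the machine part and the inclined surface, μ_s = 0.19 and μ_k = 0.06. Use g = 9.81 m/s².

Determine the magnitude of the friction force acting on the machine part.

The normal reaction is N = m g cos θ = 660.1 N.
Parallel to the incline, ΣF = 0 gives f = m g sin θ + P = 189.3 + 169 = 358.3 N (up-slope positive).
Static friction can supply at most μ_s N = 125.4 N.
|358.3| exceeds 125.4 N, so the machine part slips down-slope; friction is kinetic, f = μ_k N = 0.06×660.1 = 39.6 N.

f ≈ 39.6 N (up the incline)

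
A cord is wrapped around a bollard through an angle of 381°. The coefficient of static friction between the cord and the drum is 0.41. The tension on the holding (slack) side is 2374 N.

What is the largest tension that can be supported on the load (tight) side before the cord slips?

At impending slip the capstan equation gives T₂/T₁ = e^{μβ} with β in radians.
β = 381° × π/180 = 6.65 rad.
e^{μβ} = e^{0.41×6.65} = 15.28.
T₂ = T₁ · e^{μβ} = 2374 × 15.28 = 36300 N.

T_max ≈ 36300 N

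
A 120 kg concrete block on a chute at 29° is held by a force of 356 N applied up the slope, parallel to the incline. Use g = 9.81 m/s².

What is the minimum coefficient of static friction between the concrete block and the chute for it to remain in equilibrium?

μ_s,min ≈ 0.209

N = m g cos θ = 1030 N.
Friction must make up the shortfall along the incline: f = m g sin θ − P = 570.7 − 356 = 214.7 N.
At the threshold f = μ_s N, so μ_s,min = 214.7/1030 = 0.209.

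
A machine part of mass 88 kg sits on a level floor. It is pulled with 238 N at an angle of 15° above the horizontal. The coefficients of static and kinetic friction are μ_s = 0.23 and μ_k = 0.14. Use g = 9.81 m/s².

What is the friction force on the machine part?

f ≈ 112 N

The vertical component of P reduces the normal force: N = m g − P sin α = 863.3 − 61.6 = 801.7 N.
For equilibrium, f = P cos α = 238×cos 15° = 229.9 N.
μ_s N = 0.23 × 801.7 = 184.4 N.
229.9 > 184.4 N → the machine part slides; f = μ_k N = 0.14×801.7 = 112 N.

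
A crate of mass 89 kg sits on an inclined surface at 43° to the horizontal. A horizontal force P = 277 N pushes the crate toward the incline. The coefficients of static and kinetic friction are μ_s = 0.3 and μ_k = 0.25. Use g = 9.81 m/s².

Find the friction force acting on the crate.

f ≈ 207 N (up the incline)

Normal direction: N = m g cos θ + P sin θ = 827.5 N.
Along the incline, the net driving force (taking up-slope positive) is P cos θ − m g sin θ = 202.6 − 595.4 = -392.9 N, so equilibrium requires friction f = 392.9 N (up-slope).
Maximum static friction: μ_s N = 0.3 × 827.5 = 248.2 N.
|f_req| = 392.9 > 248.2 N → the crate slides down the incline; f = μ_k N = 0.25 × 827.5 = 207 N.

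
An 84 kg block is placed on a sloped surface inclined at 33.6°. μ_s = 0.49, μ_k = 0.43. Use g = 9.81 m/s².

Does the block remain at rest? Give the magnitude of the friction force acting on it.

f ≈ 295 N

N = m g cos θ = 686 N.
Down-slope weight component: m g sin θ = 456 N.
μ_s N = 336 N.
456 > 336 N, so it slides; kinetic friction f = μ_k N = 0.43×686 = 295 N.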